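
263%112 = 39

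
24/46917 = 8/15639 = 0.00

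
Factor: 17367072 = 2^5*3^1*180907^1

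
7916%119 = 62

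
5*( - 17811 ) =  -89055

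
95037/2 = 47518 + 1/2 = 47518.50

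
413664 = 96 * 4309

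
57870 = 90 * 643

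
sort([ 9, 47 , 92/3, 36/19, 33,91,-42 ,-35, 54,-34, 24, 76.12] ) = [-42,-35,-34, 36/19, 9,24,92/3,33,  47, 54,76.12, 91]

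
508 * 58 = 29464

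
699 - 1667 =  - 968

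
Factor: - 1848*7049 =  - 2^3*3^1*7^2*11^1*19^1*53^1 = - 13026552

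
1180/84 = 295/21  =  14.05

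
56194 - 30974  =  25220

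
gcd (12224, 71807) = 1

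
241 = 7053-6812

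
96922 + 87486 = 184408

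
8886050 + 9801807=18687857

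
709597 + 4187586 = 4897183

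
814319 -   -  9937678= 10751997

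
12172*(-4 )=-48688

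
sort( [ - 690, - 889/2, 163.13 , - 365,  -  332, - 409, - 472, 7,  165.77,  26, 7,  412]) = [ - 690 , - 472, - 889/2, - 409, - 365, - 332,  7,7 , 26, 163.13,165.77, 412]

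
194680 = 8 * 24335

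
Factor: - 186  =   - 2^1 * 3^1*31^1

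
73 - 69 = 4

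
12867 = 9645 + 3222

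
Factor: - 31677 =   -  3^1*10559^1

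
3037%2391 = 646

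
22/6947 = 22/6947=   0.00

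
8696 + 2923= 11619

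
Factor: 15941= 19^1*839^1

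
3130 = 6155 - 3025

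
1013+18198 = 19211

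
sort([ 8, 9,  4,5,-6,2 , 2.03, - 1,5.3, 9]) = [ - 6,  -  1,2,  2.03,4,5, 5.3, 8, 9,9]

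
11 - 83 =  - 72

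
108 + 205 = 313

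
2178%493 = 206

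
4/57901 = 4/57901 = 0.00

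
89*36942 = 3287838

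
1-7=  - 6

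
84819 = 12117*7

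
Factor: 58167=3^2*23^1 * 281^1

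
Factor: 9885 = 3^1*5^1*659^1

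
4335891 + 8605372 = 12941263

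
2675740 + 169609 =2845349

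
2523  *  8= 20184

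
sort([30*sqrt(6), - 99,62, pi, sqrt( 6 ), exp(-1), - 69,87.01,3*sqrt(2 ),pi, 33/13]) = [ -99, - 69,exp(-1 ),sqrt (6), 33/13, pi, pi, 3*sqrt( 2),62,  30*sqrt(6 ),87.01]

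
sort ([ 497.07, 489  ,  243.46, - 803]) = [-803, 243.46, 489, 497.07] 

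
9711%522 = 315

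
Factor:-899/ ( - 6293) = 1/7 = 7^ ( - 1) 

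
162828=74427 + 88401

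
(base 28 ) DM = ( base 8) 602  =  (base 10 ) 386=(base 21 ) i8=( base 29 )D9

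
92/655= 92/655 = 0.14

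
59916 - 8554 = 51362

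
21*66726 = 1401246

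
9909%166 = 115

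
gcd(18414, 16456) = 22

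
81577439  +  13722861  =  95300300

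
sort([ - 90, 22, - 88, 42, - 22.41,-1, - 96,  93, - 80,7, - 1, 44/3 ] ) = [ - 96, - 90, - 88, - 80, - 22.41, - 1 , - 1, 7,44/3,22, 42,93 ]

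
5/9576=5/9576 = 0.00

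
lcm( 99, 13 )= 1287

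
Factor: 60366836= 2^2*15091709^1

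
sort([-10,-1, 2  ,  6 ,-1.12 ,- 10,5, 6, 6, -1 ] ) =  [ - 10,-10,-1.12,  -  1, - 1, 2, 5, 6,6 , 6]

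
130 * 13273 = 1725490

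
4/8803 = 4/8803 = 0.00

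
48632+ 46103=94735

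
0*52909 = 0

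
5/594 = 5/594 = 0.01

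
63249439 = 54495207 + 8754232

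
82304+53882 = 136186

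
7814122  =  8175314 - 361192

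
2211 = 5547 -3336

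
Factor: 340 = 2^2*5^1*17^1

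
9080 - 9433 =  - 353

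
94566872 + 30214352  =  124781224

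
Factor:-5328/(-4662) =8/7= 2^3*7^(-1) 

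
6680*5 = 33400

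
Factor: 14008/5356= 34/13 = 2^1*13^( - 1 ) * 17^1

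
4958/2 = 2479 =2479.00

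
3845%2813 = 1032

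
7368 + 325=7693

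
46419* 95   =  4409805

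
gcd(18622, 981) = 1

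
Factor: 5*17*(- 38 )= - 3230   =  - 2^1*5^1*17^1 * 19^1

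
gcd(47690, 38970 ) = 10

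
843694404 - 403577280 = 440117124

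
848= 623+225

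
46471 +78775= 125246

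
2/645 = 2/645=0.00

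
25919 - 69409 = - 43490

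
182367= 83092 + 99275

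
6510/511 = 930/73 = 12.74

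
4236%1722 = 792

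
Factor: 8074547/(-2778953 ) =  - 13^1*37^1*97^( - 1 )*16787^1*28649^(-1)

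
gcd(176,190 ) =2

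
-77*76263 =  - 5872251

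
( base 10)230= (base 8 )346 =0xE6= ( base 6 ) 1022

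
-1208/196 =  - 302/49= -  6.16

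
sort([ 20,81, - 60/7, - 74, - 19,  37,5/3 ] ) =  [-74, - 19 , - 60/7,5/3 , 20,  37, 81] 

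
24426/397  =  24426/397 = 61.53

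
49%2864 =49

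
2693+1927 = 4620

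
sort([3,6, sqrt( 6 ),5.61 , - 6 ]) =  [ - 6,sqrt(6),3, 5.61, 6] 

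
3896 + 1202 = 5098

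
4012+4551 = 8563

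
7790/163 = 47 +129/163 =47.79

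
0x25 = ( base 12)31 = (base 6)101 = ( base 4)211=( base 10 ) 37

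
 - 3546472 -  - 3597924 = 51452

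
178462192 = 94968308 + 83493884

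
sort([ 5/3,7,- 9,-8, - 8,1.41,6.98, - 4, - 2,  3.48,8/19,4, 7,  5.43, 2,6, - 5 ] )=[ - 9, - 8, - 8,- 5,-4, - 2,8/19, 1.41,  5/3,2 , 3.48 , 4, 5.43,6,6.98, 7, 7]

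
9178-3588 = 5590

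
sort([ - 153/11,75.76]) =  [  -  153/11 , 75.76 ] 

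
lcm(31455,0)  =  0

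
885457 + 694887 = 1580344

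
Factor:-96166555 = - 5^1*19233311^1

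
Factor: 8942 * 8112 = 72537504= 2^5*3^1*13^2*17^1*263^1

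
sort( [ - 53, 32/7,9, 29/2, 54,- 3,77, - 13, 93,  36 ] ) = [  -  53, - 13, - 3,  32/7, 9,29/2, 36, 54,  77,93 ]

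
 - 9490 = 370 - 9860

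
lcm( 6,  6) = 6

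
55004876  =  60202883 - 5198007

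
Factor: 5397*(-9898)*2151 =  - 2^1*3^3*7^3*101^1 *239^1 * 257^1=- 114905357406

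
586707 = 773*759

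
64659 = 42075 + 22584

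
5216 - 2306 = 2910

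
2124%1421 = 703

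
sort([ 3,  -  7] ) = [- 7,3]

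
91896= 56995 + 34901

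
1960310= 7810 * 251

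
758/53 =14 + 16/53 = 14.30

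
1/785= 1/785 = 0.00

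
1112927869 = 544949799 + 567978070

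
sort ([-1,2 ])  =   [- 1,2 ]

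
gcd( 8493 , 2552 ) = 1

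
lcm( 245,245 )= 245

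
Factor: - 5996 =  -2^2 * 1499^1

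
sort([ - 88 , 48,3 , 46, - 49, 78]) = [ - 88,  -  49, 3,46,48, 78 ]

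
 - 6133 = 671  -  6804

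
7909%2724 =2461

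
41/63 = 41/63 = 0.65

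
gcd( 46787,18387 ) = 1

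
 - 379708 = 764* ( - 497 )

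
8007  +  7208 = 15215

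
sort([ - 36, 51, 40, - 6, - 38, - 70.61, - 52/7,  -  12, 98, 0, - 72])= [ - 72, - 70.61,-38,-36, - 12, - 52/7, - 6, 0, 40, 51, 98]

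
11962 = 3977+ 7985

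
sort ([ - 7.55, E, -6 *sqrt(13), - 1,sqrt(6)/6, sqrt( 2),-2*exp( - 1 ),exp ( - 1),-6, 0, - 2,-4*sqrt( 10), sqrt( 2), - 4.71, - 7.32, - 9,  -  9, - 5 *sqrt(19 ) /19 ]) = [ - 6*sqrt ( 13), - 4*sqrt( 10 ),-9, - 9, - 7.55,-7.32,-6, - 4.71, - 2, - 5*sqrt( 19) /19,-1,-2*exp(-1) , 0, exp(  -  1 ), sqrt( 6 ) /6, sqrt( 2 ), sqrt(2 ), E] 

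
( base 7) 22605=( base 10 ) 5787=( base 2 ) 1011010011011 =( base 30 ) 6cr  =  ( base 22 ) BL1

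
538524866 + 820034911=1358559777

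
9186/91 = 100 + 86/91= 100.95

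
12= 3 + 9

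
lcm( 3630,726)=3630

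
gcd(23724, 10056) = 12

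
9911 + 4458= 14369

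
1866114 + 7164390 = 9030504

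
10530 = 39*270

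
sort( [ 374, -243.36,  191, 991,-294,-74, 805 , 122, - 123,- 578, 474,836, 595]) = [ - 578, - 294, - 243.36, - 123, - 74, 122,  191 , 374 , 474,595,805  ,  836  ,  991] 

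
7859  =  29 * 271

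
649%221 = 207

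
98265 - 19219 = 79046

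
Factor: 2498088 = 2^3*3^1*104087^1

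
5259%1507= 738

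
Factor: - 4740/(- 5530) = 6/7 = 2^1*3^1*7^ ( - 1) 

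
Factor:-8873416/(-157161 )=2^3 * 3^(-1 )*131^1 *8467^1*52387^ ( - 1 )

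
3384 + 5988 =9372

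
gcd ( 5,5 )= 5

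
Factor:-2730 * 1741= - 2^1*3^1*5^1*7^1*13^1 * 1741^1 = -4752930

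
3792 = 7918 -4126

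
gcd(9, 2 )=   1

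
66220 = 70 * 946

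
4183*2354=9846782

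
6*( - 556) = -3336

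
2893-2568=325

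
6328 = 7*904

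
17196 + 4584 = 21780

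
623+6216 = 6839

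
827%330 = 167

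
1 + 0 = 1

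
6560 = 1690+4870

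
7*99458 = 696206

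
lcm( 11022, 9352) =308616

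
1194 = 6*199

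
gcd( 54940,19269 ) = 1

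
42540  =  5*8508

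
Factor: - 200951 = -23^1 * 8737^1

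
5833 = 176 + 5657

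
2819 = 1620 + 1199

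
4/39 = 4/39 = 0.10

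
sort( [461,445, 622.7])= [ 445, 461, 622.7]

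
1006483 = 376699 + 629784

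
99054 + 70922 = 169976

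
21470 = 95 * 226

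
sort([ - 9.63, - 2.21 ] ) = [ -9.63, - 2.21] 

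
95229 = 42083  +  53146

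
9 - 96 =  - 87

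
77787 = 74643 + 3144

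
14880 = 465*32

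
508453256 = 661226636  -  152773380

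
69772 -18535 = 51237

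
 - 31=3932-3963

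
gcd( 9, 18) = 9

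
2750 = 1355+1395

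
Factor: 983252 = 2^2*401^1* 613^1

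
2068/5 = 2068/5 = 413.60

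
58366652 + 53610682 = 111977334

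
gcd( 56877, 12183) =3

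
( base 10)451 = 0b111000011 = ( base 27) gj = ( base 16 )1C3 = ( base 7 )1213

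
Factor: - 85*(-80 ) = 6800 = 2^4*5^2 * 17^1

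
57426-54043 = 3383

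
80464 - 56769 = 23695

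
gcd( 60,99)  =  3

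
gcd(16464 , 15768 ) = 24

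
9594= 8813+781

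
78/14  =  5  +  4/7=5.57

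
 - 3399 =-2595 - 804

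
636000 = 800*795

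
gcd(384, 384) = 384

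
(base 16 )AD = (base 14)C5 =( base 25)6n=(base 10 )173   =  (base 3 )20102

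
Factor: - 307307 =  - 7^1 * 11^1*13^1*307^1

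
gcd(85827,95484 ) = 3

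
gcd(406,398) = 2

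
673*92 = 61916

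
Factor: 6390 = 2^1*3^2*5^1* 71^1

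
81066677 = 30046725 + 51019952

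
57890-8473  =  49417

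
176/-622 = -1 + 223/311  =  -  0.28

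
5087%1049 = 891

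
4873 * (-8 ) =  - 38984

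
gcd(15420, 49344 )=3084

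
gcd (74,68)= 2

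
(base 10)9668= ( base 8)22704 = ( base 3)111021002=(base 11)729A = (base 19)17EG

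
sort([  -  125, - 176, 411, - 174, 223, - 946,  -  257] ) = [ - 946, - 257 ,- 176, - 174, - 125, 223, 411]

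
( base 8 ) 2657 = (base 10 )1455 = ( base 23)2h6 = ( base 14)75d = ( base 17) 50A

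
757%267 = 223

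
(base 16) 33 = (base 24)23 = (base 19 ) 2D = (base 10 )51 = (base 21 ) 29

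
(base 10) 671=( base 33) kb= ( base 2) 1010011111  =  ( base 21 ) 1AK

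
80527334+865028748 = 945556082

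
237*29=6873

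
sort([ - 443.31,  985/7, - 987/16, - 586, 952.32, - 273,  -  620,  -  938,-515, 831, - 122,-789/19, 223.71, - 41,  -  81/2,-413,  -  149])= [ - 938, - 620, - 586, - 515,-443.31, - 413,-273 , - 149,- 122, - 987/16,  -  789/19,-41 ,  -  81/2, 985/7 , 223.71, 831, 952.32 ] 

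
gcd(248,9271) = 1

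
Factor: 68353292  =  2^2*7^1*2441189^1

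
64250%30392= 3466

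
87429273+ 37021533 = 124450806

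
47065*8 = 376520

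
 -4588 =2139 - 6727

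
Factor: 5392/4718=8/7= 2^3*7^( - 1 ) 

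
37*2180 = 80660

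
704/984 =88/123 = 0.72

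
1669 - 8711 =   -  7042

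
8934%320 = 294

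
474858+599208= 1074066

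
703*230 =161690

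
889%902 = 889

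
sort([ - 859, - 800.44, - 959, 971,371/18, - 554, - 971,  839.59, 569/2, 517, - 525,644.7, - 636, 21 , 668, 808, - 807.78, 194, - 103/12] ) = [ - 971, - 959,-859, - 807.78 , -800.44, - 636, - 554, - 525, - 103/12, 371/18,21, 194, 569/2 , 517, 644.7, 668,808,  839.59,971] 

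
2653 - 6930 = -4277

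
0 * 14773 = 0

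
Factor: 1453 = 1453^1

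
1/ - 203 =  - 1/203=- 0.00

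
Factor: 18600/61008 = 25/82 = 2^( - 1) * 5^2*41^( - 1) 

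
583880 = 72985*8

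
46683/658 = 70 + 89/94=70.95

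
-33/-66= 1/2 = 0.50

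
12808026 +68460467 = 81268493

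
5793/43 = 5793/43 = 134.72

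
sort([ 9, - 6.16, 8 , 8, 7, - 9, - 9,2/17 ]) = [ - 9, - 9, - 6.16,2/17,7, 8,  8,9 ] 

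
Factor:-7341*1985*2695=-3^1 * 5^2 * 7^2*11^1  *  397^1*2447^1 = - 39271230075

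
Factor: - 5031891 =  - 3^2*559099^1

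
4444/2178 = 202/99 = 2.04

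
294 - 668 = -374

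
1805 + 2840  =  4645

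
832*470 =391040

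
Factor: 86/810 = 3^( -4 )*5^( - 1 ) * 43^1 = 43/405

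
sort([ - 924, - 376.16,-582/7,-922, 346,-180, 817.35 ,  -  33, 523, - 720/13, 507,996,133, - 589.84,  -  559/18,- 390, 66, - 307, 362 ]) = [ - 924, - 922, - 589.84 , - 390, - 376.16, - 307, - 180,-582/7, - 720/13, -33, - 559/18,  66, 133,346, 362, 507, 523, 817.35,996]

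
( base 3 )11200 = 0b1111110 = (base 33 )3r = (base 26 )4M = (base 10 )126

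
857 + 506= 1363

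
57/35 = 1+22/35  =  1.63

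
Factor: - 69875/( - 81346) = 2^(  -  1 )*5^3*13^1*43^1*89^( - 1)*457^( - 1) 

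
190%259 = 190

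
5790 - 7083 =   -  1293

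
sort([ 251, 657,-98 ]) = [ - 98 , 251,657]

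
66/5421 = 22/1807 = 0.01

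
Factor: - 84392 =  - 2^3 * 7^1*11^1*137^1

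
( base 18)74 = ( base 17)7B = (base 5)1010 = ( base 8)202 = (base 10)130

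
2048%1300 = 748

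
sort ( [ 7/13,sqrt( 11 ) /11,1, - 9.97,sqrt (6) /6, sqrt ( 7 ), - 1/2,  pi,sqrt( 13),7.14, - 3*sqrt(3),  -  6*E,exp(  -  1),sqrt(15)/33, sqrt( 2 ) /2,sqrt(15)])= [-6*E, - 9.97, - 3 * sqrt (3), -1/2,sqrt ( 15)/33, sqrt(11)/11,exp(  -  1),sqrt( 6 )/6,7/13,sqrt(2)/2,1,sqrt(7),pi, sqrt( 13), sqrt( 15),7.14 ]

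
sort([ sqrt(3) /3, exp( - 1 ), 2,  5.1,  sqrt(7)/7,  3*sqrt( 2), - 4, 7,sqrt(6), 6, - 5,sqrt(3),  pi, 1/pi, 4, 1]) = [ - 5 , - 4,1/pi,exp(-1 ), sqrt( 7)/7, sqrt(3)/3, 1,  sqrt(3 ),2, sqrt( 6 ),pi,4,3 * sqrt(2), 5.1,6,  7] 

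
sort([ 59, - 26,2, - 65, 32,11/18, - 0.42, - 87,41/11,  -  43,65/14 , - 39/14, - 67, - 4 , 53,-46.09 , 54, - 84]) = [ - 87, -84,-67, - 65 , -46.09, - 43 , - 26,- 4,-39/14,- 0.42, 11/18 , 2, 41/11,  65/14, 32,  53, 54 , 59] 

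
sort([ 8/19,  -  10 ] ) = [ - 10,8/19 ]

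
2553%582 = 225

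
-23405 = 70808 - 94213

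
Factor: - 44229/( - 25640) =2^( -3)*3^1 * 5^( - 1)*23^1 = 69/40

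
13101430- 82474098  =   - 69372668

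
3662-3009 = 653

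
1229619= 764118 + 465501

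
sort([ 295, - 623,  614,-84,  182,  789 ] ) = [  -  623, - 84,182,295, 614,789 ]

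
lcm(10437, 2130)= 104370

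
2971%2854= 117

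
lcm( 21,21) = 21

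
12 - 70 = -58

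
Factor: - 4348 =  - 2^2 *1087^1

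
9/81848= 9/81848 =0.00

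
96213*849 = 81684837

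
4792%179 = 138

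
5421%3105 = 2316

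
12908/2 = 6454 = 6454.00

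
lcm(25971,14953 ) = 493449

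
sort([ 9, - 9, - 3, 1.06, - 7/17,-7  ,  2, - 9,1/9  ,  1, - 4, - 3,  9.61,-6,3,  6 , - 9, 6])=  [ - 9, - 9, - 9, - 7, - 6, - 4, - 3, - 3 , - 7/17, 1/9, 1,  1.06, 2 , 3, 6, 6, 9, 9.61 ]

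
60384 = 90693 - 30309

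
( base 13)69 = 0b1010111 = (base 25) 3c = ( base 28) 33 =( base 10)87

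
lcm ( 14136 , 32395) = 777480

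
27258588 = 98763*276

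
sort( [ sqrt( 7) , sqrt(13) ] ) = [sqrt( 7 ),  sqrt( 13)] 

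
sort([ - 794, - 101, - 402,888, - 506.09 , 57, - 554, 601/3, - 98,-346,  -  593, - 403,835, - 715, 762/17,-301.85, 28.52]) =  [  -  794,-715 ,-593,-554, - 506.09  , - 403 , - 402 ,-346,-301.85,- 101, - 98, 28.52, 762/17,  57,601/3, 835,888 ]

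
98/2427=98/2427 = 0.04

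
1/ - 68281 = - 1 + 68280/68281= - 0.00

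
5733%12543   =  5733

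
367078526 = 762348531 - 395270005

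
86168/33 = 86168/33 = 2611.15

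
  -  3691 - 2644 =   -  6335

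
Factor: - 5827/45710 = - 2^( - 1)*5^ ( - 1)*7^( - 1 )*653^( - 1 )*5827^1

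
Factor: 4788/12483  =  2^2*7^1*73^( -1) = 28/73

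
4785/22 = 435/2 = 217.50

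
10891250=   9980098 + 911152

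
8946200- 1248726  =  7697474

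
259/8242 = 259/8242=0.03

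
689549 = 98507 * 7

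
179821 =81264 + 98557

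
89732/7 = 89732/7 = 12818.86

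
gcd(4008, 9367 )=1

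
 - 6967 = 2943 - 9910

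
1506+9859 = 11365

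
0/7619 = 0 = 0.00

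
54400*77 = 4188800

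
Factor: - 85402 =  - 2^1 * 42701^1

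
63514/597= 106 + 232/597 = 106.39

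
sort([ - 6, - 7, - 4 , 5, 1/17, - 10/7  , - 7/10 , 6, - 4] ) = [ - 7, - 6, - 4 , - 4 , - 10/7, - 7/10,1/17 , 5,6]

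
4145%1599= 947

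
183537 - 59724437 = -59540900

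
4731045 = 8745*541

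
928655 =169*5495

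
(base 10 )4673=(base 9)6362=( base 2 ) 1001001000001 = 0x1241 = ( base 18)E7B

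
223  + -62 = 161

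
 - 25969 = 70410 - 96379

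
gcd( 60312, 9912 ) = 168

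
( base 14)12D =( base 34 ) 6x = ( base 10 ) 237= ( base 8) 355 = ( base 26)93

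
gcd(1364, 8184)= 1364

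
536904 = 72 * 7457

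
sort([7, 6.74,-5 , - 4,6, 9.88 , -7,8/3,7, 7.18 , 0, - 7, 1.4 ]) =[ - 7,  -  7,  -  5,  -  4, 0,  1.4,  8/3 , 6, 6.74,  7,7, 7.18, 9.88]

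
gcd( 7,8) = 1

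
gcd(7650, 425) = 425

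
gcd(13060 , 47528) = 4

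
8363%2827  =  2709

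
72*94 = 6768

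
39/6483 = 13/2161= 0.01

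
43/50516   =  43/50516 = 0.00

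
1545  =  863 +682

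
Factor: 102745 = 5^1 * 20549^1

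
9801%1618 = 93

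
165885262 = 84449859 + 81435403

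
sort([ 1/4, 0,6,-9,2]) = [ - 9, 0 , 1/4 , 2,6 ] 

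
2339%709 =212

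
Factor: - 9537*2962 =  - 28248594 =- 2^1*3^1 * 11^1*17^2*1481^1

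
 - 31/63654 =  - 31/63654 = - 0.00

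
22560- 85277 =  - 62717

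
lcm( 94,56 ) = 2632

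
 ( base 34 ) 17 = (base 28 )1D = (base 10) 41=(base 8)51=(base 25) 1g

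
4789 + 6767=11556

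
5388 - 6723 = - 1335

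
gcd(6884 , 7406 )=2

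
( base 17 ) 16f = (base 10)406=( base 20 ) 106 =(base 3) 120001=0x196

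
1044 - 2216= - 1172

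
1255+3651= 4906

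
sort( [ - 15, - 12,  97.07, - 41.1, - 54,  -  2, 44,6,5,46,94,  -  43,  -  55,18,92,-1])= [-55 ,-54, - 43,-41.1, -15, - 12, - 2, - 1 , 5, 6,  18,44 , 46,92,  94, 97.07 ]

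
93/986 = 93/986 = 0.09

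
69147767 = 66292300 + 2855467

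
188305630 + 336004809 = 524310439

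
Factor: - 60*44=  - 2^4*3^1*5^1 * 11^1 = - 2640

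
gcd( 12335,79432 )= 1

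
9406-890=8516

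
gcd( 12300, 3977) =41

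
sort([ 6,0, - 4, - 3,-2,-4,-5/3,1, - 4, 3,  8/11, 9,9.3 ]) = [-4, - 4, - 4,-3 , - 2, - 5/3,0, 8/11,1,  3,6,9,9.3 ] 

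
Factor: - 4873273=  -79^1*61687^1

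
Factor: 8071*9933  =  3^1*7^2 * 11^1*43^1*1153^1 = 80169243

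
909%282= 63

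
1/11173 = 1/11173= 0.00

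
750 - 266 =484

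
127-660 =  - 533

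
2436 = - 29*( - 84)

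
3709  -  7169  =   - 3460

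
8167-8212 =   -  45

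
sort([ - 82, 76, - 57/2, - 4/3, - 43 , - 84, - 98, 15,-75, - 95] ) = [ - 98, - 95, - 84, - 82, - 75, - 43, - 57/2  , - 4/3, 15,76 ] 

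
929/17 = 54 + 11/17  =  54.65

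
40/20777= 40/20777= 0.00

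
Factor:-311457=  - 3^1 * 17^1*31^1*197^1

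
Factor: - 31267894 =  - 2^1*7^1*563^1*3967^1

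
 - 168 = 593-761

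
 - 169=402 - 571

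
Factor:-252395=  - 5^1* 11^1*13^1*353^1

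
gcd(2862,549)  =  9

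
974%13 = 12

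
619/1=619 = 619.00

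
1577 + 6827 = 8404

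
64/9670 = 32/4835 = 0.01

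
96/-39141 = -1 + 13015/13047 = - 0.00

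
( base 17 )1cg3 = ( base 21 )jd4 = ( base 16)21d0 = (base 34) 7gk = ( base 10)8656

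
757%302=153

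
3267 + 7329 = 10596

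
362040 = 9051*40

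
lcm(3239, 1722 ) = 136038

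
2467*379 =934993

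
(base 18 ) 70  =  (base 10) 126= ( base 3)11200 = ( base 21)60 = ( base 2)1111110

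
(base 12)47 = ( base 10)55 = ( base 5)210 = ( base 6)131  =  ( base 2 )110111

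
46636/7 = 6662+2/7 = 6662.29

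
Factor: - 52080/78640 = -3^1*7^1*31^1*983^( - 1 ) = - 651/983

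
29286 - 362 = 28924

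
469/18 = 26 + 1/18 =26.06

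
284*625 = 177500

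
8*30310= 242480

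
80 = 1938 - 1858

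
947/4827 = 947/4827= 0.20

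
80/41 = 80/41 = 1.95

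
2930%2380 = 550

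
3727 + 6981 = 10708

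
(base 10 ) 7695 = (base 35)69U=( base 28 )9mn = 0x1e0f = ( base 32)7GF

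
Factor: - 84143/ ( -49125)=3^(- 1 )*5^( - 3)*131^( - 1)*84143^1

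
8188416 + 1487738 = 9676154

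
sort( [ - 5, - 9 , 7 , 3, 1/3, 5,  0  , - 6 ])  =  [ - 9, - 6, - 5, 0 , 1/3,3, 5,7] 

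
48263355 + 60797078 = 109060433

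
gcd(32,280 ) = 8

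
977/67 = 14 + 39/67 = 14.58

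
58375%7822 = 3621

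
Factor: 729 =3^6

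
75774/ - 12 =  - 12629/2  =  - 6314.50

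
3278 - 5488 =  - 2210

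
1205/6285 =241/1257 = 0.19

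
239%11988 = 239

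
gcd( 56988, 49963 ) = 1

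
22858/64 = 11429/32  =  357.16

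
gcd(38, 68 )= 2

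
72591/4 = 72591/4 = 18147.75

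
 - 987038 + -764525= - 1751563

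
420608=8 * 52576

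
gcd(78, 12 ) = 6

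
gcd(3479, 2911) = 71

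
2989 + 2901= 5890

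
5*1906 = 9530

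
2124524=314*6766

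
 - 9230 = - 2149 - 7081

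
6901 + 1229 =8130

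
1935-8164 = - 6229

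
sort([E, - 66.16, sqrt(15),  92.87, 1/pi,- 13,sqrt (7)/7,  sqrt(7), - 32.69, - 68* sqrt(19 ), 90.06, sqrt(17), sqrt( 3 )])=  [ - 68 * sqrt( 19), - 66.16, - 32.69, - 13, 1/pi, sqrt( 7)/7, sqrt( 3 ), sqrt(7 ),E, sqrt(15), sqrt ( 17 ), 90.06,  92.87] 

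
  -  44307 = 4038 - 48345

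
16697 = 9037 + 7660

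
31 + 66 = 97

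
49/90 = 49/90 = 0.54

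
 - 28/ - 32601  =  28/32601 = 0.00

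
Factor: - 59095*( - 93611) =5^1*7^1*43^1*53^1 * 223^1*311^1 = 5531942045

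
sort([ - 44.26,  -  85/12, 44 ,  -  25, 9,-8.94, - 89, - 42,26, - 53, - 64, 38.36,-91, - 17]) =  [ - 91, - 89, - 64, - 53, - 44.26,-42 , - 25, - 17, - 8.94,  -  85/12, 9 , 26, 38.36, 44] 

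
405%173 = 59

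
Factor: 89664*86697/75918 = 1295599968/12653 = 2^5 * 3^3 * 13^2* 19^1*467^1 * 12653^( - 1 ) 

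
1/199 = 1/199 = 0.01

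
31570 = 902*35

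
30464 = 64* 476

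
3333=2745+588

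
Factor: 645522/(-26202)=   -  271/11 = -11^( - 1)*271^1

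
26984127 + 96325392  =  123309519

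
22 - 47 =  - 25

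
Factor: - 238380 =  - 2^2*3^1 * 5^1 * 29^1 * 137^1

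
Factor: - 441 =-3^2 * 7^2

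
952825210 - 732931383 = 219893827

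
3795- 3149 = 646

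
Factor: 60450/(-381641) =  - 150/947=- 2^1*3^1  *  5^2*947^(-1)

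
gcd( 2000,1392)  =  16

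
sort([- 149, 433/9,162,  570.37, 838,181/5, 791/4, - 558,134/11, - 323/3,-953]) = [ - 953, - 558, - 149, - 323/3, 134/11, 181/5, 433/9, 162, 791/4,  570.37, 838]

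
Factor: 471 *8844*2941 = 2^2 * 3^2*11^1 * 17^1*67^1 * 157^1*173^1 = 12250806084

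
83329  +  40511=123840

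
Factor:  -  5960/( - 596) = 2^1*5^1 = 10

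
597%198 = 3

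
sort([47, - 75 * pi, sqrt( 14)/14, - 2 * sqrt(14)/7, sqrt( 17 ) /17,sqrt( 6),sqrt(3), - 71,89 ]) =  [ -75 * pi, - 71, - 2*sqrt( 14 ) /7, sqrt(17)/17,sqrt( 14)/14, sqrt(3 ) , sqrt( 6 ),47, 89]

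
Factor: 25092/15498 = 34/21=2^1*3^( - 1 )*7^( - 1)*17^1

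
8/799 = 8/799 = 0.01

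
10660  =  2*5330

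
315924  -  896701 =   -  580777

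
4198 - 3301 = 897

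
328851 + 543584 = 872435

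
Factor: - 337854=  - 2^1*3^1 *11^1*5119^1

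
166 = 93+73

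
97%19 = 2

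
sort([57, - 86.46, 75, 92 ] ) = [ - 86.46 , 57,  75,  92 ] 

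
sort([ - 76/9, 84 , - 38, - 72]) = [ - 72,-38, - 76/9, 84 ]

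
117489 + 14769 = 132258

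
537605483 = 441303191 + 96302292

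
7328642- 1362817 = 5965825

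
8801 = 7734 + 1067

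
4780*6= 28680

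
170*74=12580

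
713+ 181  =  894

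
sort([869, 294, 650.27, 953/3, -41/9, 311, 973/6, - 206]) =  [ -206, - 41/9, 973/6, 294, 311 , 953/3, 650.27, 869 ] 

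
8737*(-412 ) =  - 3599644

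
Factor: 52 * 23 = 1196  =  2^2*13^1*23^1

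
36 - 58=- 22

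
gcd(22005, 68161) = 1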